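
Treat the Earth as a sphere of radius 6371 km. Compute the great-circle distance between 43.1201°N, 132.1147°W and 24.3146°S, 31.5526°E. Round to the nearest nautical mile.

Δλ = 31.5526 − -132.1147 = 163.6673°.
Δφ = -24.3146 − 43.1201 = -67.4347°.
a = sin²(Δφ/2) + cos φ₁ · cos φ₂ · sin²(Δλ/2) = 0.959888.
c = 2·atan2(√a, √(1−a)) = 2.73830 rad → d = 6371·c ≈ 17445.73 km ≈ 9419.94 nmi.

9420 nmi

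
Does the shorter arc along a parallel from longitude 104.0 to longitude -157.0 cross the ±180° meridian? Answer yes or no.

Yes

Naïve |-157.0 − 104.0| = 261.0° > 180°, so the shorter arc goes the other way round — across 180°.
Signed shortest Δλ = ((-157.0 − 104.0 + 180) mod 360) − 180 = 99.0°.
Going east by 99.0° from +104.0° passes through 180° before reaching -157.0°.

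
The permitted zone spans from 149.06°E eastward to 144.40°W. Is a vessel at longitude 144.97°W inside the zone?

Yes

Band width going east from +149.06° to -144.40°: ((-144.40 − 149.06) mod 360) = 66.54°.
Offset of -144.97° east of the west edge: ((-144.97 − 149.06) mod 360) = 65.97°.
65.97° ≤ 66.54° ⇒ inside.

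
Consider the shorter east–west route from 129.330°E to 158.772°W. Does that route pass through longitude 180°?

Yes

Naïve |-158.772 − 129.330| = 288.102° > 180°, so the shorter arc goes the other way round — across 180°.
Signed shortest Δλ = ((-158.772 − 129.330 + 180) mod 360) − 180 = 71.898°.
Going east by 71.898° from +129.330° passes through 180° before reaching -158.772°.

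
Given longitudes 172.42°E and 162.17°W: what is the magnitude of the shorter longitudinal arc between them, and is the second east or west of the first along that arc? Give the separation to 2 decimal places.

Raw difference: -162.17 − 172.42 = -334.59°.
Normalise into (−180°, 180°]: -334.59° + 360° = 25.41°.
Positive ⇒ the second point lies to the east; separation 25.41°.

25.41° east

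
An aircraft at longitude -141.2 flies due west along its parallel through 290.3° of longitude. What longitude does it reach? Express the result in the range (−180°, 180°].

Start at -141.2°; shift −290.3° → -431.5°.
-431.5° lies outside (−180°, 180°]; add 360° → -71.5°.

-71.5°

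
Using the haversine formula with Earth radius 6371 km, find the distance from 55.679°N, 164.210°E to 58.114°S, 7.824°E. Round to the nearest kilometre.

18564 km

Δλ = 7.824 − 164.210 = -156.386°.
Δφ = -58.114 − 55.679 = -113.793°.
a = sin²(Δφ/2) + cos φ₁ · cos φ₂ · sin²(Δλ/2) = 0.987079.
c = 2·atan2(√a, √(1−a)) = 2.91376 rad → d = 6371·c ≈ 18563.56 km.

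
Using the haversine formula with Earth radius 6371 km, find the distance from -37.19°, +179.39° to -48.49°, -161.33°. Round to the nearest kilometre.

2003 km

Δλ = -161.33 − 179.39 = -340.72°; wrapped into (−180°, 180°]: 19.28°.
Δφ = -48.49 − -37.19 = -11.30°.
a = sin²(Δφ/2) + cos φ₁ · cos φ₂ · sin²(Δλ/2) = 0.024498.
c = 2·atan2(√a, √(1−a)) = 0.31433 rad → d = 6371·c ≈ 2002.59 km.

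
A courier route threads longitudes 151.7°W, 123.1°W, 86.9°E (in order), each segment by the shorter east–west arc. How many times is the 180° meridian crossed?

1

Leg 1: -151.7° → -123.1°, shortest Δλ = 28.6° (east) — does not cross 180°.
Leg 2: -123.1° → +86.9°, shortest Δλ = -150.0° (west) — crosses 180°.
Total crossings: 1.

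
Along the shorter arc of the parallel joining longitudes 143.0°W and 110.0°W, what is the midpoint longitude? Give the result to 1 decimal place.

Signed shortest Δλ from -143.0° to -110.0° is +33.0°.
Midpoint longitude = -143.0° + (+33.0°)/2 = -143.0° + 16.5° = -126.5°.

126.5°W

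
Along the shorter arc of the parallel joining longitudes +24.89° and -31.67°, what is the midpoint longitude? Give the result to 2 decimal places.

-3.39°

Signed shortest Δλ from +24.89° to -31.67° is -56.56°.
Midpoint longitude = +24.89° + (-56.56°)/2 = +24.89° − 28.28° = -3.39°.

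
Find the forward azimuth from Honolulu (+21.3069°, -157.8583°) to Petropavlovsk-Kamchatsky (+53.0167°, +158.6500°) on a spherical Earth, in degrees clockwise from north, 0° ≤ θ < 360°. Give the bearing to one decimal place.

324.7°

Δλ = 158.6500 − -157.8583 = 316.5083°; wrapped into (−180°, 180°]: -43.4917°.
θ = atan2( sin Δλ · cos φ₂ , cos φ₁ · sin φ₂ − sin φ₁ · cos φ₂ · cos Δλ )
  = atan2(-0.41404, 0.58563) = -35.260° → normalised to [0°, 360°): 324.740°.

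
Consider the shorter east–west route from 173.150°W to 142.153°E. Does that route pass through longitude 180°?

Naïve |142.153 − -173.150| = 315.303° > 180°, so the shorter arc goes the other way round — across 180°.
Signed shortest Δλ = ((142.153 − -173.150 + 180) mod 360) − 180 = -44.697°.
Going west by 44.697° from -173.150° passes through 180° before reaching +142.153°.

Yes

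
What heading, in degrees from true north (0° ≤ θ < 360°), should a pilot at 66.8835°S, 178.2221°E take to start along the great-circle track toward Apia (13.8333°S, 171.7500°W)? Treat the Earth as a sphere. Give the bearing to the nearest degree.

12°

Δλ = -171.7500 − 178.2221 = -349.9721°; wrapped into (−180°, 180°]: 10.0279°.
θ = atan2( sin Δλ · cos φ₂ , cos φ₁ · sin φ₂ − sin φ₁ · cos φ₂ · cos Δλ )
  = atan2(0.16908, 0.78552) = 12.147° → normalised to [0°, 360°): 12.147°.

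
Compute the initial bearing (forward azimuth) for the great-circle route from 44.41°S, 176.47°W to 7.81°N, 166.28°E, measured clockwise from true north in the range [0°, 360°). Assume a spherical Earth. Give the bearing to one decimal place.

338.8°

Δλ = 166.28 − -176.47 = 342.75°; wrapped into (−180°, 180°]: -17.25°.
θ = atan2( sin Δλ · cos φ₂ , cos φ₁ · sin φ₂ − sin φ₁ · cos φ₂ · cos Δλ )
  = atan2(-0.29379, 0.75918) = -21.156° → normalised to [0°, 360°): 338.844°.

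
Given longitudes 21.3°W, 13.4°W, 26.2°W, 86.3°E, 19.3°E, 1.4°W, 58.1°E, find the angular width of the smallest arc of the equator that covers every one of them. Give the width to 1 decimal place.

Sort the longitudes: -26.2°, -21.3°, -13.4°, -1.4°, +19.3°, +58.1°, +86.3°.
Eastward gaps between consecutive values (wrapping around): 4.9°, 7.9°, 12.0°, 20.7°, 38.8°, 28.2°, 247.5°.
Largest gap = 247.5° ⇒ minimal covering band is its complement: 360° − 247.5° = 112.5°.
Band runs from -26.2° eastward to +86.3°.

112.5°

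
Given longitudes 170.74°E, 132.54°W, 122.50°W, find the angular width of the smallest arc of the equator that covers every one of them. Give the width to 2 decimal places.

Sort the longitudes: -132.54°, -122.50°, +170.74°.
Eastward gaps between consecutive values (wrapping around): 10.04°, 293.24°, 56.72°.
Largest gap = 293.24° ⇒ minimal covering band is its complement: 360° − 293.24° = 66.76°.
Band runs from +170.74° eastward to -122.50°, crossing the antimeridian.

66.76°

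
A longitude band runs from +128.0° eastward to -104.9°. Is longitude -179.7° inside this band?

Band width going east from +128.0° to -104.9°: ((-104.9 − 128.0) mod 360) = 127.1°.
Offset of -179.7° east of the west edge: ((-179.7 − 128.0) mod 360) = 52.3°.
52.3° ≤ 127.1° ⇒ inside.

Yes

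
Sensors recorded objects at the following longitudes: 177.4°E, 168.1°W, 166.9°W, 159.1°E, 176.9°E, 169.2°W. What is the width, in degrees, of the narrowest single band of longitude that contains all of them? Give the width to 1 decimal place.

Sort the longitudes: -169.2°, -168.1°, -166.9°, +159.1°, +176.9°, +177.4°.
Eastward gaps between consecutive values (wrapping around): 1.1°, 1.2°, 326.0°, 17.8°, 0.5°, 13.4°.
Largest gap = 326.0° ⇒ minimal covering band is its complement: 360° − 326.0° = 34.0°.
Band runs from +159.1° eastward to -166.9°, crossing the antimeridian.

34.0°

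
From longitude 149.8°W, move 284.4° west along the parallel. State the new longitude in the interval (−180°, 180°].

74.2°W

Start at -149.8°; shift −284.4° → -434.2°.
-434.2° lies outside (−180°, 180°]; add 360° → -74.2°.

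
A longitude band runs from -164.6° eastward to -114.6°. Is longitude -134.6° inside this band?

Band width going east from -164.6° to -114.6°: ((-114.6 − -164.6) mod 360) = 50.0°.
Offset of -134.6° east of the west edge: ((-134.6 − -164.6) mod 360) = 30.0°.
30.0° ≤ 50.0° ⇒ inside.

Yes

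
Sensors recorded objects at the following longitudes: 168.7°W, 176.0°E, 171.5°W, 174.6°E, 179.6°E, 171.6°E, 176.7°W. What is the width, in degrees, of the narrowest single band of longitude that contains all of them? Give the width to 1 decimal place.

19.7°

Sort the longitudes: -176.7°, -171.5°, -168.7°, +171.6°, +174.6°, +176.0°, +179.6°.
Eastward gaps between consecutive values (wrapping around): 5.2°, 2.8°, 340.3°, 3.0°, 1.4°, 3.6°, 3.7°.
Largest gap = 340.3° ⇒ minimal covering band is its complement: 360° − 340.3° = 19.7°.
Band runs from +171.6° eastward to -168.7°, crossing the antimeridian.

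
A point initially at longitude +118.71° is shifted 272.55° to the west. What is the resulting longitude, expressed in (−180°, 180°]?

Start at +118.71°; shift −272.55° → -153.84°.
-153.84° already lies in (−180°, 180°].

-153.84°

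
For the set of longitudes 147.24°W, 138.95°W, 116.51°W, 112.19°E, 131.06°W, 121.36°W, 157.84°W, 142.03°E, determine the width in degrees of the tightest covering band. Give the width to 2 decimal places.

131.30°

Sort the longitudes: -157.84°, -147.24°, -138.95°, -131.06°, -121.36°, -116.51°, +112.19°, +142.03°.
Eastward gaps between consecutive values (wrapping around): 10.60°, 8.29°, 7.89°, 9.70°, 4.85°, 228.70°, 29.84°, 60.13°.
Largest gap = 228.70° ⇒ minimal covering band is its complement: 360° − 228.70° = 131.30°.
Band runs from +112.19° eastward to -116.51°, crossing the antimeridian.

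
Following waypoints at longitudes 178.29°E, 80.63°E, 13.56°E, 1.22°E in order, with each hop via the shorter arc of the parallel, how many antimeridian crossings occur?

0

Leg 1: +178.29° → +80.63°, shortest Δλ = -97.66° (west) — does not cross 180°.
Leg 2: +80.63° → +13.56°, shortest Δλ = -67.07° (west) — does not cross 180°.
Leg 3: +13.56° → +1.22°, shortest Δλ = -12.34° (west) — does not cross 180°.
Total crossings: 0.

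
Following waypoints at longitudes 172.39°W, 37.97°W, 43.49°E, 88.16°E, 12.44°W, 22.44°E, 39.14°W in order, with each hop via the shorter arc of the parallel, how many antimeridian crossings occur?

Leg 1: -172.39° → -37.97°, shortest Δλ = 134.42° (east) — does not cross 180°.
Leg 2: -37.97° → +43.49°, shortest Δλ = 81.46° (east) — does not cross 180°.
Leg 3: +43.49° → +88.16°, shortest Δλ = 44.67° (east) — does not cross 180°.
Leg 4: +88.16° → -12.44°, shortest Δλ = -100.6° (west) — does not cross 180°.
Leg 5: -12.44° → +22.44°, shortest Δλ = 34.88° (east) — does not cross 180°.
Leg 6: +22.44° → -39.14°, shortest Δλ = -61.58° (west) — does not cross 180°.
Total crossings: 0.

0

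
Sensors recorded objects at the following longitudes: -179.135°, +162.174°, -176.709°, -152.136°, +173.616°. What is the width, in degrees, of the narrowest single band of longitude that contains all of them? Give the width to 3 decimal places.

45.690°

Sort the longitudes: -179.135°, -176.709°, -152.136°, +162.174°, +173.616°.
Eastward gaps between consecutive values (wrapping around): 2.426°, 24.573°, 314.310°, 11.442°, 7.249°.
Largest gap = 314.310° ⇒ minimal covering band is its complement: 360° − 314.310° = 45.690°.
Band runs from +162.174° eastward to -152.136°, crossing the antimeridian.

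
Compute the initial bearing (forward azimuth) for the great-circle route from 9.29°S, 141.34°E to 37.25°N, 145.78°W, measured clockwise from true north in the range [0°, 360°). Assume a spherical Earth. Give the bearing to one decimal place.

50.1°

Δλ = -145.78 − 141.34 = -287.12°; wrapped into (−180°, 180°]: 72.88°.
θ = atan2( sin Δλ · cos φ₂ , cos φ₁ · sin φ₂ − sin φ₁ · cos φ₂ · cos Δλ )
  = atan2(0.76073, 0.63518) = 50.139° → normalised to [0°, 360°): 50.139°.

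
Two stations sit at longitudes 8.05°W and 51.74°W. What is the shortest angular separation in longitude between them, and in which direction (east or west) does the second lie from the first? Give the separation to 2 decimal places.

43.69° west

Raw difference: -51.74 − -8.05 = -43.69°.
Normalise into (−180°, 180°]: -43.69° stays -43.69°.
Negative ⇒ the second point lies to the west; separation 43.69°.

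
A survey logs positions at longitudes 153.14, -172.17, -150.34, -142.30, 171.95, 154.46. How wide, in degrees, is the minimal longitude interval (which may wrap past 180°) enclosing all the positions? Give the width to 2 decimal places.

64.56°

Sort the longitudes: -172.17°, -150.34°, -142.30°, +153.14°, +154.46°, +171.95°.
Eastward gaps between consecutive values (wrapping around): 21.83°, 8.04°, 295.44°, 1.32°, 17.49°, 15.88°.
Largest gap = 295.44° ⇒ minimal covering band is its complement: 360° − 295.44° = 64.56°.
Band runs from +153.14° eastward to -142.30°, crossing the antimeridian.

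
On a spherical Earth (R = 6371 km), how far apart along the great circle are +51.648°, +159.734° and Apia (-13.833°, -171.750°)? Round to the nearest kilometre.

7784 km

Δλ = -171.750 − 159.734 = -331.484°; wrapped into (−180°, 180°]: 28.516°.
Δφ = -13.833 − 51.648 = -65.481°.
a = sin²(Δφ/2) + cos φ₁ · cos φ₂ · sin²(Δλ/2) = 0.329049.
c = 2·atan2(√a, √(1−a)) = 1.22186 rad → d = 6371·c ≈ 7784.44 km.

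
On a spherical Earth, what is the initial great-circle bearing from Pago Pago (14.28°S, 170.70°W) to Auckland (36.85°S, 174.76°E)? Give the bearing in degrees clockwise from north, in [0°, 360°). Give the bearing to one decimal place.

207.2°

Δλ = 174.76 − -170.70 = 345.46°; wrapped into (−180°, 180°]: -14.54°.
θ = atan2( sin Δλ · cos φ₂ , cos φ₁ · sin φ₂ − sin φ₁ · cos φ₂ · cos Δλ )
  = atan2(-0.20090, -0.39013) = -152.754° → normalised to [0°, 360°): 207.246°.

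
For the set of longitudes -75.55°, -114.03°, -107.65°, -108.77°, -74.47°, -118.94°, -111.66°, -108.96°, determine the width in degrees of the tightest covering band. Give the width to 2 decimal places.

Sort the longitudes: -118.94°, -114.03°, -111.66°, -108.96°, -108.77°, -107.65°, -75.55°, -74.47°.
Eastward gaps between consecutive values (wrapping around): 4.91°, 2.37°, 2.70°, 0.19°, 1.12°, 32.10°, 1.08°, 315.53°.
Largest gap = 315.53° ⇒ minimal covering band is its complement: 360° − 315.53° = 44.47°.
Band runs from -118.94° eastward to -74.47°.

44.47°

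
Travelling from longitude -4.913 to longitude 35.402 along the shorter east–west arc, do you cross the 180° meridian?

No

Signed shortest Δλ = ((35.402 − -4.913 + 180) mod 360) − 180 = 40.315°.
Going east by 40.315° from -4.913° reaches +35.402° without touching 180°.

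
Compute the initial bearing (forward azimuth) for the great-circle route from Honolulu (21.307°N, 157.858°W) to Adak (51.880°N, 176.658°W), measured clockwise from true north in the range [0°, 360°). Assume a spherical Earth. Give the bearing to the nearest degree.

Δλ = -176.658 − -157.858 = -18.800°.
θ = atan2( sin Δλ · cos φ₂ , cos φ₁ · sin φ₂ − sin φ₁ · cos φ₂ · cos Δλ )
  = atan2(-0.19894, 0.52060) = -20.913° → normalised to [0°, 360°): 339.087°.

339°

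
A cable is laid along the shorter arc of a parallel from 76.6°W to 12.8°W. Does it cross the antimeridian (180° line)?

Signed shortest Δλ = ((-12.8 − -76.6 + 180) mod 360) − 180 = 63.8°.
Going east by 63.8° from -76.6° reaches -12.8° without touching 180°.

No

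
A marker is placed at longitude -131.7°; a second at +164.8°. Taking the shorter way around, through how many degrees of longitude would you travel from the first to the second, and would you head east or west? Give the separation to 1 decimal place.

Raw difference: 164.8 − -131.7 = 296.5°.
Normalise into (−180°, 180°]: 296.5° − 360° = -63.5°.
Negative ⇒ the second point lies to the west; separation 63.5°.

63.5° west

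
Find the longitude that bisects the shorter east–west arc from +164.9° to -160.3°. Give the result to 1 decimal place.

-177.7°

Signed shortest Δλ from +164.9° to -160.3° is +34.8°.
Midpoint longitude = +164.9° + (+34.8°)/2 = +164.9° + 17.4° = +182.3°.
Normalise into (−180°, 180°]: -177.7°.
(The naïve average (+164.9 + -160.3)/2 = 2.3° is on the wrong side of the globe.)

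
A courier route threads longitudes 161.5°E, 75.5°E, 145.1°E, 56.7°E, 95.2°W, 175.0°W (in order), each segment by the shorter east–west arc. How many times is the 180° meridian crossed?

Leg 1: +161.5° → +75.5°, shortest Δλ = -86.0° (west) — does not cross 180°.
Leg 2: +75.5° → +145.1°, shortest Δλ = 69.6° (east) — does not cross 180°.
Leg 3: +145.1° → +56.7°, shortest Δλ = -88.4° (west) — does not cross 180°.
Leg 4: +56.7° → -95.2°, shortest Δλ = -151.9° (west) — does not cross 180°.
Leg 5: -95.2° → -175.0°, shortest Δλ = -79.8° (west) — does not cross 180°.
Total crossings: 0.

0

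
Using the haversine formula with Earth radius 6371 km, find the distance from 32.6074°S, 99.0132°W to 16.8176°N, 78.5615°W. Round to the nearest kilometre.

Δλ = -78.5615 − -99.0132 = 20.4517°.
Δφ = 16.8176 − -32.6074 = 49.4250°.
a = sin²(Δφ/2) + cos φ₁ · cos φ₂ · sin²(Δλ/2) = 0.200192.
c = 2·atan2(√a, √(1−a)) = 0.92778 rad → d = 6371·c ≈ 5910.86 km.

5911 km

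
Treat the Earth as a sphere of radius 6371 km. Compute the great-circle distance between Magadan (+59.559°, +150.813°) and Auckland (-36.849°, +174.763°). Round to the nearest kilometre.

Δλ = 174.763 − 150.813 = 23.950°.
Δφ = -36.849 − 59.559 = -96.408°.
a = sin²(Δφ/2) + cos φ₁ · cos φ₂ · sin²(Δλ/2) = 0.573258.
c = 2·atan2(√a, √(1−a)) = 1.71784 rad → d = 6371·c ≈ 10944.36 km.

10944 km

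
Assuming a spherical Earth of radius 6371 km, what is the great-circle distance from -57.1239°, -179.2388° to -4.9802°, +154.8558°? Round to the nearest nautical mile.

Δλ = 154.8558 − -179.2388 = 334.0946°; wrapped into (−180°, 180°]: -25.9054°.
Δφ = -4.9802 − -57.1239 = 52.1437°.
a = sin²(Δφ/2) + cos φ₁ · cos φ₂ · sin²(Δλ/2) = 0.220328.
c = 2·atan2(√a, √(1−a)) = 0.97720 rad → d = 6371·c ≈ 6225.75 km ≈ 3361.64 nmi.

3362 nmi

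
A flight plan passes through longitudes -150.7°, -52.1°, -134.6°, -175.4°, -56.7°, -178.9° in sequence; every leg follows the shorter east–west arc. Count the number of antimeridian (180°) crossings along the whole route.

0

Leg 1: -150.7° → -52.1°, shortest Δλ = 98.6° (east) — does not cross 180°.
Leg 2: -52.1° → -134.6°, shortest Δλ = -82.5° (west) — does not cross 180°.
Leg 3: -134.6° → -175.4°, shortest Δλ = -40.8° (west) — does not cross 180°.
Leg 4: -175.4° → -56.7°, shortest Δλ = 118.7° (east) — does not cross 180°.
Leg 5: -56.7° → -178.9°, shortest Δλ = -122.2° (west) — does not cross 180°.
Total crossings: 0.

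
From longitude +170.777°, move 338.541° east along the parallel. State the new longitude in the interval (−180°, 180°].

+149.318°

Start at +170.777°; shift +338.541° → +509.318°.
+509.318° lies outside (−180°, 180°]; subtract 360° → +149.318°.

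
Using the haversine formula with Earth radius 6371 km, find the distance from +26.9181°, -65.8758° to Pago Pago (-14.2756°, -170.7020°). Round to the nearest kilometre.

Δλ = -170.7020 − -65.8758 = -104.8262°.
Δφ = -14.2756 − 26.9181 = -41.1937°.
a = sin²(Δφ/2) + cos φ₁ · cos φ₂ · sin²(Δλ/2) = 0.666376.
c = 2·atan2(√a, √(1−a)) = 1.91002 rad → d = 6371·c ≈ 12168.71 km.

12169 km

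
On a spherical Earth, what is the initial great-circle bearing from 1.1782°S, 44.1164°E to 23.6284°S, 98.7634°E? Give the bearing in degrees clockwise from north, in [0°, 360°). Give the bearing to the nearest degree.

Δλ = 98.7634 − 44.1164 = 54.6470°.
θ = atan2( sin Δλ · cos φ₂ , cos φ₁ · sin φ₂ − sin φ₁ · cos φ₂ · cos Δλ )
  = atan2(0.74723, -0.38982) = 117.550° → normalised to [0°, 360°): 117.550°.

118°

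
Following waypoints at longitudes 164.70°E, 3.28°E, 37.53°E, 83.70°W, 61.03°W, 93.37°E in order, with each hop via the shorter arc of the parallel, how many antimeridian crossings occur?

0

Leg 1: +164.70° → +3.28°, shortest Δλ = -161.42° (west) — does not cross 180°.
Leg 2: +3.28° → +37.53°, shortest Δλ = 34.25° (east) — does not cross 180°.
Leg 3: +37.53° → -83.70°, shortest Δλ = -121.23° (west) — does not cross 180°.
Leg 4: -83.70° → -61.03°, shortest Δλ = 22.67° (east) — does not cross 180°.
Leg 5: -61.03° → +93.37°, shortest Δλ = 154.4° (east) — does not cross 180°.
Total crossings: 0.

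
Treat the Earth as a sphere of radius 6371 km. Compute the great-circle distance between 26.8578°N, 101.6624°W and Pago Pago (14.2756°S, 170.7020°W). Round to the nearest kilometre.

8738 km

Δλ = -170.7020 − -101.6624 = -69.0396°.
Δφ = -14.2756 − 26.8578 = -41.1334°.
a = sin²(Δφ/2) + cos φ₁ · cos φ₂ · sin²(Δλ/2) = 0.401061.
c = 2·atan2(√a, √(1−a)) = 1.37160 rad → d = 6371·c ≈ 8738.48 km.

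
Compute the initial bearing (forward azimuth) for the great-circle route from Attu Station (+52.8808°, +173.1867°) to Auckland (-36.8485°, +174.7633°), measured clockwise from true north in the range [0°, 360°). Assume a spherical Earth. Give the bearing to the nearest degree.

179°

Δλ = 174.7633 − 173.1867 = 1.5766°.
θ = atan2( sin Δλ · cos φ₂ , cos φ₁ · sin φ₂ − sin φ₁ · cos φ₂ · cos Δλ )
  = atan2(0.02202, -0.99975) = 178.738° → normalised to [0°, 360°): 178.738°.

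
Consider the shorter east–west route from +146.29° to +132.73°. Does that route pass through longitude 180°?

No

Signed shortest Δλ = ((132.73 − 146.29 + 180) mod 360) − 180 = -13.56°.
Going west by 13.56° from +146.29° reaches +132.73° without touching 180°.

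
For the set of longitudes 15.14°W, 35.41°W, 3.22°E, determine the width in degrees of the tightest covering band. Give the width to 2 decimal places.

Sort the longitudes: -35.41°, -15.14°, +3.22°.
Eastward gaps between consecutive values (wrapping around): 20.27°, 18.36°, 321.37°.
Largest gap = 321.37° ⇒ minimal covering band is its complement: 360° − 321.37° = 38.63°.
Band runs from -35.41° eastward to +3.22°.

38.63°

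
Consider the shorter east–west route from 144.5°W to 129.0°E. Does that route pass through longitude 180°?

Naïve |129.0 − -144.5| = 273.5° > 180°, so the shorter arc goes the other way round — across 180°.
Signed shortest Δλ = ((129.0 − -144.5 + 180) mod 360) − 180 = -86.5°.
Going west by 86.5° from -144.5° passes through 180° before reaching +129.0°.

Yes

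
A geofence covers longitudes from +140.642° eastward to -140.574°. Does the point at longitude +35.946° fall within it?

Band width going east from +140.642° to -140.574°: ((-140.574 − 140.642) mod 360) = 78.784°.
Offset of +35.946° east of the west edge: ((35.946 − 140.642) mod 360) = 255.304°.
255.304° > 78.784° ⇒ outside.

No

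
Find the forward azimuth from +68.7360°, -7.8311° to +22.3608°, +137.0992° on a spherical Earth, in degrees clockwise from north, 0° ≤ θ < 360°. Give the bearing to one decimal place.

32.2°

Δλ = 137.0992 − -7.8311 = 144.9303°.
θ = atan2( sin Δλ · cos φ₂ , cos φ₁ · sin φ₂ − sin φ₁ · cos φ₂ · cos Δλ )
  = atan2(0.53137, 0.84335) = 32.214° → normalised to [0°, 360°): 32.214°.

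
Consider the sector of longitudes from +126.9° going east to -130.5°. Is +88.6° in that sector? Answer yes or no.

Band width going east from +126.9° to -130.5°: ((-130.5 − 126.9) mod 360) = 102.6°.
Offset of +88.6° east of the west edge: ((88.6 − 126.9) mod 360) = 321.7°.
321.7° > 102.6° ⇒ outside.

No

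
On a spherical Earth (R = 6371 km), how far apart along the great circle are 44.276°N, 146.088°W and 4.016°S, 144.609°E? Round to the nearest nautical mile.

4699 nmi

Δλ = 144.609 − -146.088 = 290.697°; wrapped into (−180°, 180°]: -69.303°.
Δφ = -4.016 − 44.276 = -48.292°.
a = sin²(Δφ/2) + cos φ₁ · cos φ₂ · sin²(Δλ/2) = 0.398233.
c = 2·atan2(√a, √(1−a)) = 1.36583 rad → d = 6371·c ≈ 8701.71 km ≈ 4698.55 nmi.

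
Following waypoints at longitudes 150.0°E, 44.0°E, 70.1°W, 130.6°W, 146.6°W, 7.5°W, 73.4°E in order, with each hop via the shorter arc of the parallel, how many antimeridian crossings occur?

0

Leg 1: +150.0° → +44.0°, shortest Δλ = -106.0° (west) — does not cross 180°.
Leg 2: +44.0° → -70.1°, shortest Δλ = -114.1° (west) — does not cross 180°.
Leg 3: -70.1° → -130.6°, shortest Δλ = -60.5° (west) — does not cross 180°.
Leg 4: -130.6° → -146.6°, shortest Δλ = -16.0° (west) — does not cross 180°.
Leg 5: -146.6° → -7.5°, shortest Δλ = 139.1° (east) — does not cross 180°.
Leg 6: -7.5° → +73.4°, shortest Δλ = 80.9° (east) — does not cross 180°.
Total crossings: 0.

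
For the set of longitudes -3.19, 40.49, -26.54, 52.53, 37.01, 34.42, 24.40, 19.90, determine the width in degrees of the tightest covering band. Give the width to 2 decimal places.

79.07°

Sort the longitudes: -26.54°, -3.19°, +19.90°, +24.40°, +34.42°, +37.01°, +40.49°, +52.53°.
Eastward gaps between consecutive values (wrapping around): 23.35°, 23.09°, 4.50°, 10.02°, 2.59°, 3.48°, 12.04°, 280.93°.
Largest gap = 280.93° ⇒ minimal covering band is its complement: 360° − 280.93° = 79.07°.
Band runs from -26.54° eastward to +52.53°.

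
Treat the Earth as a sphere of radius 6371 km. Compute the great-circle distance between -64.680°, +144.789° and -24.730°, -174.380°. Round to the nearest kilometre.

Δλ = -174.380 − 144.789 = -319.169°; wrapped into (−180°, 180°]: 40.831°.
Δφ = -24.730 − -64.680 = 39.950°.
a = sin²(Δφ/2) + cos φ₁ · cos φ₂ · sin²(Δλ/2) = 0.163964.
c = 2·atan2(√a, √(1−a)) = 0.83379 rad → d = 6371·c ≈ 5312.09 km.

5312 km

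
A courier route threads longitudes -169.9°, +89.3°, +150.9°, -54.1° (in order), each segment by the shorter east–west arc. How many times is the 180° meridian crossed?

Leg 1: -169.9° → +89.3°, shortest Δλ = -100.8° (west) — crosses 180°.
Leg 2: +89.3° → +150.9°, shortest Δλ = 61.6° (east) — does not cross 180°.
Leg 3: +150.9° → -54.1°, shortest Δλ = 155.0° (east) — crosses 180°.
Total crossings: 2.

2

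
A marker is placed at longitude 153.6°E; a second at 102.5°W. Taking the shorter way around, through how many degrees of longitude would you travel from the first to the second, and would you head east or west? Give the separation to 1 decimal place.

103.9° east

Raw difference: -102.5 − 153.6 = -256.1°.
Normalise into (−180°, 180°]: -256.1° + 360° = 103.9°.
Positive ⇒ the second point lies to the east; separation 103.9°.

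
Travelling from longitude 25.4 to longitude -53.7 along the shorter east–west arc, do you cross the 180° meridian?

No

Signed shortest Δλ = ((-53.7 − 25.4 + 180) mod 360) − 180 = -79.1°.
Going west by 79.1° from +25.4° reaches -53.7° without touching 180°.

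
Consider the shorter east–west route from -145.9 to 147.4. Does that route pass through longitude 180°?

Yes

Naïve |147.4 − -145.9| = 293.3° > 180°, so the shorter arc goes the other way round — across 180°.
Signed shortest Δλ = ((147.4 − -145.9 + 180) mod 360) − 180 = -66.7°.
Going west by 66.7° from -145.9° passes through 180° before reaching +147.4°.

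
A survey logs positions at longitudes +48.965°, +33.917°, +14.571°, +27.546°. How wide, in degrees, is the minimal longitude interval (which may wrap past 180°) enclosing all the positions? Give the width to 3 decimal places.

Sort the longitudes: +14.571°, +27.546°, +33.917°, +48.965°.
Eastward gaps between consecutive values (wrapping around): 12.975°, 6.371°, 15.048°, 325.606°.
Largest gap = 325.606° ⇒ minimal covering band is its complement: 360° − 325.606° = 34.394°.
Band runs from +14.571° eastward to +48.965°.

34.394°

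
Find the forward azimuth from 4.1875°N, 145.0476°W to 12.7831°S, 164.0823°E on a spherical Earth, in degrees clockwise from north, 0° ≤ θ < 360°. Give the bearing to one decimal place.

Δλ = 164.0823 − -145.0476 = 309.1299°; wrapped into (−180°, 180°]: -50.8701°.
θ = atan2( sin Δλ · cos φ₂ , cos φ₁ · sin φ₂ − sin φ₁ · cos φ₂ · cos Δλ )
  = atan2(-0.75649, -0.26561) = -109.347° → normalised to [0°, 360°): 250.653°.

250.7°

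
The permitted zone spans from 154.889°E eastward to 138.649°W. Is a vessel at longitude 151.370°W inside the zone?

Band width going east from +154.889° to -138.649°: ((-138.649 − 154.889) mod 360) = 66.462°.
Offset of -151.370° east of the west edge: ((-151.370 − 154.889) mod 360) = 53.741°.
53.741° ≤ 66.462° ⇒ inside.

Yes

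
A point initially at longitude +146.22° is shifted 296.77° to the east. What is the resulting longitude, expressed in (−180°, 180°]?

+82.99°

Start at +146.22°; shift +296.77° → +442.99°.
+442.99° lies outside (−180°, 180°]; subtract 360° → +82.99°.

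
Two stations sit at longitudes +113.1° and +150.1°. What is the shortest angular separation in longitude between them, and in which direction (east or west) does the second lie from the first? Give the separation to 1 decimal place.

Raw difference: 150.1 − 113.1 = 37.0°.
Normalise into (−180°, 180°]: 37.0° stays 37.0°.
Positive ⇒ the second point lies to the east; separation 37.0°.

37.0° east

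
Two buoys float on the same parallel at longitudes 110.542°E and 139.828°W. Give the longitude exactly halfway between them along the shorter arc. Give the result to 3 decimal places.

165.357°E

Signed shortest Δλ from +110.542° to -139.828° is +109.630°.
Midpoint longitude = +110.542° + (+109.630°)/2 = +110.542° + 54.815° = +165.357°.
(The naïve average (+110.542 + -139.828)/2 = -14.643° is on the wrong side of the globe.)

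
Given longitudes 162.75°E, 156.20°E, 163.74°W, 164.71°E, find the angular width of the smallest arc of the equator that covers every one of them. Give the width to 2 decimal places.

40.06°

Sort the longitudes: -163.74°, +156.20°, +162.75°, +164.71°.
Eastward gaps between consecutive values (wrapping around): 319.94°, 6.55°, 1.96°, 31.55°.
Largest gap = 319.94° ⇒ minimal covering band is its complement: 360° − 319.94° = 40.06°.
Band runs from +156.20° eastward to -163.74°, crossing the antimeridian.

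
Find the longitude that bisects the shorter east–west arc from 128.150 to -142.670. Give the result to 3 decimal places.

+172.740°

Signed shortest Δλ from +128.150° to -142.670° is +89.180°.
Midpoint longitude = +128.150° + (+89.180°)/2 = +128.150° + 44.590° = +172.740°.
(The naïve average (+128.150 + -142.670)/2 = -7.26° is on the wrong side of the globe.)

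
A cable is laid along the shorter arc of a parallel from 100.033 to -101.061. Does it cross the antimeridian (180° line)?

Naïve |-101.061 − 100.033| = 201.094° > 180°, so the shorter arc goes the other way round — across 180°.
Signed shortest Δλ = ((-101.061 − 100.033 + 180) mod 360) − 180 = 158.906°.
Going east by 158.906° from +100.033° passes through 180° before reaching -101.061°.

Yes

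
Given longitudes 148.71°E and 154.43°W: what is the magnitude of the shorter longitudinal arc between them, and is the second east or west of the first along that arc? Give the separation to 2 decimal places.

Raw difference: -154.43 − 148.71 = -303.14°.
Normalise into (−180°, 180°]: -303.14° + 360° = 56.86°.
Positive ⇒ the second point lies to the east; separation 56.86°.

56.86° east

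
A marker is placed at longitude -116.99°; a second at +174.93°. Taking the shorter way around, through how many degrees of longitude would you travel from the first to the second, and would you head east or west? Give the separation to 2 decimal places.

Raw difference: 174.93 − -116.99 = 291.92°.
Normalise into (−180°, 180°]: 291.92° − 360° = -68.08°.
Negative ⇒ the second point lies to the west; separation 68.08°.

68.08° west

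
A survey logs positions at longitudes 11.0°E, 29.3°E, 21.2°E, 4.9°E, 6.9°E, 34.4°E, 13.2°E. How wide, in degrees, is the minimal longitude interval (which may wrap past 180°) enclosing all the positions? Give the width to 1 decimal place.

Sort the longitudes: +4.9°, +6.9°, +11.0°, +13.2°, +21.2°, +29.3°, +34.4°.
Eastward gaps between consecutive values (wrapping around): 2.0°, 4.1°, 2.2°, 8.0°, 8.1°, 5.1°, 330.5°.
Largest gap = 330.5° ⇒ minimal covering band is its complement: 360° − 330.5° = 29.5°.
Band runs from +4.9° eastward to +34.4°.

29.5°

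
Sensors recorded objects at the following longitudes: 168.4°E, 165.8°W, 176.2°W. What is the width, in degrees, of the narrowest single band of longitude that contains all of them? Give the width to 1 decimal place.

Sort the longitudes: -176.2°, -165.8°, +168.4°.
Eastward gaps between consecutive values (wrapping around): 10.4°, 334.2°, 15.4°.
Largest gap = 334.2° ⇒ minimal covering band is its complement: 360° − 334.2° = 25.8°.
Band runs from +168.4° eastward to -165.8°, crossing the antimeridian.

25.8°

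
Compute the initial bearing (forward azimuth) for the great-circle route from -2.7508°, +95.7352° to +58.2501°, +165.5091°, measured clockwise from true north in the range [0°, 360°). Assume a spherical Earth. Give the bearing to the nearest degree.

30°

Δλ = 165.5091 − 95.7352 = 69.7739°.
θ = atan2( sin Δλ · cos φ₂ , cos φ₁ · sin φ₂ − sin φ₁ · cos φ₂ · cos Δλ )
  = atan2(0.49376, 0.85810) = 29.917° → normalised to [0°, 360°): 29.917°.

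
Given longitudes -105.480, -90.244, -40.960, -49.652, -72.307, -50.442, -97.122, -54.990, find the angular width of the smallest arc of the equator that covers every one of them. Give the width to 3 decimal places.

Sort the longitudes: -105.480°, -97.122°, -90.244°, -72.307°, -54.990°, -50.442°, -49.652°, -40.960°.
Eastward gaps between consecutive values (wrapping around): 8.358°, 6.878°, 17.937°, 17.317°, 4.548°, 0.790°, 8.692°, 295.480°.
Largest gap = 295.480° ⇒ minimal covering band is its complement: 360° − 295.480° = 64.520°.
Band runs from -105.480° eastward to -40.960°.

64.520°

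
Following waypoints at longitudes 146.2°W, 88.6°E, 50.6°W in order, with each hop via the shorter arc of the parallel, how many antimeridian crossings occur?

1

Leg 1: -146.2° → +88.6°, shortest Δλ = -125.2° (west) — crosses 180°.
Leg 2: +88.6° → -50.6°, shortest Δλ = -139.2° (west) — does not cross 180°.
Total crossings: 1.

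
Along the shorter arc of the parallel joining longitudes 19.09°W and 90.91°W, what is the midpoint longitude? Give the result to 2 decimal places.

Signed shortest Δλ from -19.09° to -90.91° is -71.82°.
Midpoint longitude = -19.09° + (-71.82°)/2 = -19.09° − 35.91° = -55.00°.

55.00°W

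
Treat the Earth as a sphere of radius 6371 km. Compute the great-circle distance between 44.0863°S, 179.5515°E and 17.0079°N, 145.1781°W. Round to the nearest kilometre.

7680 km

Δλ = -145.1781 − 179.5515 = -324.7296°; wrapped into (−180°, 180°]: 35.2704°.
Δφ = 17.0079 − -44.0863 = 61.0942°.
a = sin²(Δφ/2) + cos φ₁ · cos φ₂ · sin²(Δλ/2) = 0.321358.
c = 2·atan2(√a, √(1−a)) = 1.20544 rad → d = 6371·c ≈ 7679.84 km.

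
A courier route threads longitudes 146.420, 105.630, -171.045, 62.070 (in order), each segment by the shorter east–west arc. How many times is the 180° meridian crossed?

2

Leg 1: +146.420° → +105.630°, shortest Δλ = -40.79° (west) — does not cross 180°.
Leg 2: +105.630° → -171.045°, shortest Δλ = 83.325° (east) — crosses 180°.
Leg 3: -171.045° → +62.070°, shortest Δλ = -126.885° (west) — crosses 180°.
Total crossings: 2.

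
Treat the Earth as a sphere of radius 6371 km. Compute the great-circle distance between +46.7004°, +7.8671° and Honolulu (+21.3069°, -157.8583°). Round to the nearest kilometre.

12318 km

Δλ = -157.8583 − 7.8671 = -165.7254°.
Δφ = 21.3069 − 46.7004 = -25.3935°.
a = sin²(Δφ/2) + cos φ₁ · cos φ₂ · sin²(Δλ/2) = 0.677381.
c = 2·atan2(√a, √(1−a)) = 1.93346 rad → d = 6371·c ≈ 12318.04 km.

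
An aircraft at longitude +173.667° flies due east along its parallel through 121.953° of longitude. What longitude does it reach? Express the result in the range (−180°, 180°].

Start at +173.667°; shift +121.953° → +295.620°.
+295.620° lies outside (−180°, 180°]; subtract 360° → -64.380°.

-64.380°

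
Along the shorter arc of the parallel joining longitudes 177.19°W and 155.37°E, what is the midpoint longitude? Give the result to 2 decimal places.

Signed shortest Δλ from -177.19° to +155.37° is -27.44°.
Midpoint longitude = -177.19° + (-27.44°)/2 = -177.19° − 13.72° = -190.91°.
Normalise into (−180°, 180°]: +169.09°.
(The naïve average (-177.19 + +155.37)/2 = -10.91° is on the wrong side of the globe.)

169.09°E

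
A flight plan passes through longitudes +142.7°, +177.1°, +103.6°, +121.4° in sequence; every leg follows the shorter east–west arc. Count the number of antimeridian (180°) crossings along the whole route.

Leg 1: +142.7° → +177.1°, shortest Δλ = 34.4° (east) — does not cross 180°.
Leg 2: +177.1° → +103.6°, shortest Δλ = -73.5° (west) — does not cross 180°.
Leg 3: +103.6° → +121.4°, shortest Δλ = 17.8° (east) — does not cross 180°.
Total crossings: 0.

0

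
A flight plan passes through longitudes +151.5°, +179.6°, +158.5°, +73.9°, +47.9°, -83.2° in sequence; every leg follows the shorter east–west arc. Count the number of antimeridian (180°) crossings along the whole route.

0

Leg 1: +151.5° → +179.6°, shortest Δλ = 28.1° (east) — does not cross 180°.
Leg 2: +179.6° → +158.5°, shortest Δλ = -21.1° (west) — does not cross 180°.
Leg 3: +158.5° → +73.9°, shortest Δλ = -84.6° (west) — does not cross 180°.
Leg 4: +73.9° → +47.9°, shortest Δλ = -26.0° (west) — does not cross 180°.
Leg 5: +47.9° → -83.2°, shortest Δλ = -131.1° (west) — does not cross 180°.
Total crossings: 0.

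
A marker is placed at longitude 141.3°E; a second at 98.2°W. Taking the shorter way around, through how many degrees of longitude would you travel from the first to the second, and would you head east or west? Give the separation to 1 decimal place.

120.5° east

Raw difference: -98.2 − 141.3 = -239.5°.
Normalise into (−180°, 180°]: -239.5° + 360° = 120.5°.
Positive ⇒ the second point lies to the east; separation 120.5°.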